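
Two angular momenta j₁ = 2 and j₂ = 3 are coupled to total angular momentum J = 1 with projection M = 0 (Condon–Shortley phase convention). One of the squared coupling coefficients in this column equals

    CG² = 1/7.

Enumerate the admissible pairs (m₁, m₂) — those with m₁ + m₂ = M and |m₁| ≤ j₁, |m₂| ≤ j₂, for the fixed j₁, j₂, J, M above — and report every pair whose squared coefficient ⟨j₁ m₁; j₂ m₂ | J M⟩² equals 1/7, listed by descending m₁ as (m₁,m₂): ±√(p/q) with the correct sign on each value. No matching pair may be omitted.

(2,-2): +√(1/7); (-2,2): +√(1/7)

Admissible pairs with m₁+m₂ = M = 0: (-2,2), (-1,1), (0,0), (1,-1), (2,-2)
  (m₁,m₂)=(2,-2): CG² = 1/7, CG = +√(1/7)   ← matches the target
  (m₁,m₂)=(1,-1): CG² = 8/35, CG = −√(8/35)
  (m₁,m₂)=(0,0): CG² = 9/35, CG = +√(9/35)
  (m₁,m₂)=(-1,1): CG² = 8/35, CG = −√(8/35)
  (m₁,m₂)=(-2,2): CG² = 1/7, CG = +√(1/7)   ← matches the target
Pairs with CG² = 1/7: (2,-2): +√(1/7); (-2,2): +√(1/7)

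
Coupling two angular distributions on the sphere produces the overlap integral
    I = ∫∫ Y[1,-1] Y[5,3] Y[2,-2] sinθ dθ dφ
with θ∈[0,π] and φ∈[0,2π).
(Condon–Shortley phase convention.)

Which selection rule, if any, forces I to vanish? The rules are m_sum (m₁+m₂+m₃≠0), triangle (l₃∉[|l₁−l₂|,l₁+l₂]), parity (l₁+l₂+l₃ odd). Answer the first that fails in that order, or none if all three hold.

triangle

Σmᵢ = 0  ✓
l₃∈[|l₁−l₂|,l₁+l₂]=[4,6] required, l₃=2 fails  ✗
Σlᵢ = 8 ⇒ even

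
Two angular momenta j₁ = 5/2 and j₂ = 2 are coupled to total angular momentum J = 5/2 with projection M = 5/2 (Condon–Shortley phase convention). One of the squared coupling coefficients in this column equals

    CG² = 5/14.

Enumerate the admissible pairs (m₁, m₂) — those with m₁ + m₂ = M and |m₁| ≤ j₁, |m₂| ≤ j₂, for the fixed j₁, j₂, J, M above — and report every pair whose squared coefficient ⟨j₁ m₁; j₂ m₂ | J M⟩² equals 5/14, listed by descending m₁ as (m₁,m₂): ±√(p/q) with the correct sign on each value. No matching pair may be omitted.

(5/2,0): +√(5/14)

Admissible pairs with m₁+m₂ = M = 5/2: (1/2,2), (3/2,1), (5/2,0)
  (m₁,m₂)=(5/2,0): CG² = 5/14, CG = +√(5/14)   ← matches the target
  (m₁,m₂)=(3/2,1): CG² = 3/7, CG = −√(3/7)
  (m₁,m₂)=(1/2,2): CG² = 3/14, CG = +√(3/14)
Pairs with CG² = 5/14: (5/2,0): +√(5/14)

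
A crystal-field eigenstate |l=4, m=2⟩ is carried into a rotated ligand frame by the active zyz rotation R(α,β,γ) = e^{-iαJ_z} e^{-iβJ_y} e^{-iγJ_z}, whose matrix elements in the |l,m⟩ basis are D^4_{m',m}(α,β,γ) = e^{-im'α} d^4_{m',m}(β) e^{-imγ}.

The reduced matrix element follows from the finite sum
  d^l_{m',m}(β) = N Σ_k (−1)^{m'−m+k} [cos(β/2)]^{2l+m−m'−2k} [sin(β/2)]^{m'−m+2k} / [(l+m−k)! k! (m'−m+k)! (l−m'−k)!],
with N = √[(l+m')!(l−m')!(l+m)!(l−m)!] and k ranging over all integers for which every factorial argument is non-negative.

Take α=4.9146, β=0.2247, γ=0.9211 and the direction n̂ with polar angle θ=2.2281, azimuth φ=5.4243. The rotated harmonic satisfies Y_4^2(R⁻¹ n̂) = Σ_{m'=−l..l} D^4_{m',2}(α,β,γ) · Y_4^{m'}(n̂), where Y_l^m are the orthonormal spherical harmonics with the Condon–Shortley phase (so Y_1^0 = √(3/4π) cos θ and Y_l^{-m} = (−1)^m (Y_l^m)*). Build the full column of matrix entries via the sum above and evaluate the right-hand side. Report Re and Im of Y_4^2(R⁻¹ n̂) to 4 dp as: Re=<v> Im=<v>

Need the full column D^4_{m',2} for m'=−4..4 at α=4.9146, β=0.2247, γ=0.9211.
cos(β/2)=0.993695, sin(β/2)=0.112114
d^4_{-4,2}: single k=6 term ⇒ +0.000010;  D = +0.000005-0.000009i
d^4_{-3,2}: k∈[5..6] ⇒ +0.000195 -0.000001 = +0.000194;  D = +0.000183+0.000064i
d^4_{-2,2}: k∈[4..6] ⇒ +0.002311 -0.000024 +0.000000 = +0.002287;  D = -0.000303+0.002267i
d^4_{-1,2}: k∈[3..5] ⇒ +0.019309 -0.000369 +0.000001 = +0.018941;  D = -0.018896+0.001310i
d^4_{0,2}: k∈[2..4] ⇒ +0.114805 -0.003897 +0.000019 = +0.110926;  D = -0.029737-0.106866i
d^4_{1,2}: k∈[1..3] ⇒ +0.455059 -0.028963 +0.000246 = +0.426342;  D = +0.379412-0.194457i
d^4_{2,2}: k∈[0..2] ⇒ +0.950662 -0.145217 +0.002311 = +0.807755;  D = +0.505285+0.630203i
d^4_{3,2}: k∈[0..1] ⇒ -0.401325 +0.015326 = -0.385999;  D = +0.246523-0.297021i
d^4_{4,2}: single k=0 term ⇒ +0.064035;  D = -0.056484-0.030167i
Y_4^{m'}(θ=2.2281,φ=5.4243) and Σ D·Y over m':
  (+0.0000-0.0000i)·(-0.1663-0.0504i)  (+0.0002+0.0001i)·(+0.3205-0.2031i)  (-0.0003+0.0023i)·(-0.0495+0.3345i)  (-0.0189+0.0013i)·(+0.0578+0.0670i)  (-0.0297-0.1069i)·(-0.3514+0.0000i)  (+0.3794-0.1945i)·(-0.0578+0.0670i)  (+0.5053+0.6302i)·(-0.0495-0.3345i)  (+0.2465-0.2970i)·(-0.3205-0.2031i)  (-0.0565-0.0302i)·(-0.1663+0.0504i)
Y_4^2(R⁻¹ n̂) = +0.057071-0.080157i

Re=0.0571 Im=-0.0802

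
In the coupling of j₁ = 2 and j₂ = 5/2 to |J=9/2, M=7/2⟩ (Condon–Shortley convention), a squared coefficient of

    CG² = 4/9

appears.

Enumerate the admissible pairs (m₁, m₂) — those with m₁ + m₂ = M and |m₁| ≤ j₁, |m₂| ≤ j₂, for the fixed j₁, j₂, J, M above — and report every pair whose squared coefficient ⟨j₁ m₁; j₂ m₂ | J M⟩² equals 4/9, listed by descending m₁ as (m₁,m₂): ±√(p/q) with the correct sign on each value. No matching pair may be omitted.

Admissible pairs with m₁+m₂ = M = 7/2: (1,5/2), (2,3/2)
  (m₁,m₂)=(2,3/2): CG² = 5/9, CG = +√(5/9)
  (m₁,m₂)=(1,5/2): CG² = 4/9, CG = +√(4/9)   ← matches the target
Pairs with CG² = 4/9: (1,5/2): +√(4/9)

(1,5/2): +√(4/9)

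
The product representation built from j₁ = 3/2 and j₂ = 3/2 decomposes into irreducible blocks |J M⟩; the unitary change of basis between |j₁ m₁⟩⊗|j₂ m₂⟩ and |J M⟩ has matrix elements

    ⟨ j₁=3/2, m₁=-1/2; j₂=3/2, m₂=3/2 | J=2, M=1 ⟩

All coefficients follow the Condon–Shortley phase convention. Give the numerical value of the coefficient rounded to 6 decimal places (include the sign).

triangle: 1!·2!·2!/6! = 4/720
(j±m)!: 1!·2!·3!·0!·3!·1! = 72
prefactor² = (2J+1)·Δ·N² = 2
  k=1: −1/(1!·0!·1!·2!·1!·0!) = -1/2
Σ = -1/2  ⇒  CG² = 2·(-1/2)² = 1/2
CG = −√(1/2) = -0.707107

-0.707107  (= −√(1/2))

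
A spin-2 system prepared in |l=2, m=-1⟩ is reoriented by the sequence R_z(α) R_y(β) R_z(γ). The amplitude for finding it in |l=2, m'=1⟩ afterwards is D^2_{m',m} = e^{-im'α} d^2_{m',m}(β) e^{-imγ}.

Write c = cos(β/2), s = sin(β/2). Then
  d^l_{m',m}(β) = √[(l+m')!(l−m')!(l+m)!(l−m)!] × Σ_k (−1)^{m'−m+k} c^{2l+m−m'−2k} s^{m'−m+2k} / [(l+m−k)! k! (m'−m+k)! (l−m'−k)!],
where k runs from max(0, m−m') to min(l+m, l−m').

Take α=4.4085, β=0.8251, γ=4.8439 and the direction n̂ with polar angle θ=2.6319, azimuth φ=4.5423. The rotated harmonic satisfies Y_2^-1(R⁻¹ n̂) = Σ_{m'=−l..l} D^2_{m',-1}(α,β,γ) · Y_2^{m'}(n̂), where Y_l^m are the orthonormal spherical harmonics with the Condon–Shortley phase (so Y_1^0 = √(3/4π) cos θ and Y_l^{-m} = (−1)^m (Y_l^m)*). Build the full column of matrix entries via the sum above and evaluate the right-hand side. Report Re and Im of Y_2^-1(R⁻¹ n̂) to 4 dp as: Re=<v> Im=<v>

Re=-0.0115 Im=0.1775

Need the full column D^2_{m',-1} for m'=−2..2 at α=4.4085, β=0.8251, γ=4.8439.
cos(β/2)=0.916101, sin(β/2)=0.400947
d^2_{-2,-1}: single k=1 term ⇒ +0.616520;  D = +0.282653+0.547909i
d^2_{-1,-1}: k∈[0..1] ⇒ +0.704327 -0.404745 = +0.299582;  D = -0.295142+0.051386i
d^2_{0,-1}: k∈[0..1] ⇒ -0.755080 +0.144637 = -0.610443;  D = -0.080049+0.605172i
d^2_{1,-1}: k∈[0..1] ⇒ +0.404745 -0.025843 = +0.378902;  D = +0.343551+0.159811i
d^2_{2,-1}: single k=0 term ⇒ -0.118096;  D = +0.079568-0.087266i
Y_2^{m'}(θ=2.6319,φ=4.5423) and Σ D·Y over m':
  (+0.2827+0.5479i)·(-0.0867-0.0307i)  (-0.2951+0.0514i)·(+0.0557-0.3243i)  (-0.0800+0.6052i)·(+0.4055+0.0000i)  (+0.3436+0.1598i)·(-0.0557-0.3243i)  (+0.0796-0.0873i)·(-0.0867+0.0307i)
Y_2^-1(R⁻¹ n̂) = -0.011460+0.177524i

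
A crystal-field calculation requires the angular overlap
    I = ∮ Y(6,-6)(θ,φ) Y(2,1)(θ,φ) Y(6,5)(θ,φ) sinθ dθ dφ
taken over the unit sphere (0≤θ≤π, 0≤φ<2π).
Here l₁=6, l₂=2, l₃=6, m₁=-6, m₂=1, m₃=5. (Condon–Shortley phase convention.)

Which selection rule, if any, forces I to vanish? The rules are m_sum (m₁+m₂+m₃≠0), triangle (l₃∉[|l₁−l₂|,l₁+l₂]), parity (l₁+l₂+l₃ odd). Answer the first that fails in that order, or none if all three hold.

m₁+m₂+m₃ = -6 + 1 + 5 = 0  ✓
triangle: |6−2|=4 ≤ l₃=6 ≤ 6+2=8  ✓
parity: l₁+l₂+l₃ = 14 is even  ✓

none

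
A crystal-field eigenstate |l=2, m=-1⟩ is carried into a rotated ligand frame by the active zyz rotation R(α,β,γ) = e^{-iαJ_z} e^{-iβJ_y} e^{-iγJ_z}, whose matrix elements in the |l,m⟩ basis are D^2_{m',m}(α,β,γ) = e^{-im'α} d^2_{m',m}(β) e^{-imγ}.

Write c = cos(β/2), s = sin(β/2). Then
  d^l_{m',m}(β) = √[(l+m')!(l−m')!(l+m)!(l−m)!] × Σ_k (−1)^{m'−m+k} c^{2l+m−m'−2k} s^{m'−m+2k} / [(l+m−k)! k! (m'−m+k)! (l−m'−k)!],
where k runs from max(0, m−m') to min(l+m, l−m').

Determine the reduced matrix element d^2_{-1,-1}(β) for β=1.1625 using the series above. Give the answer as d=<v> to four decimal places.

d=-0.1438

d^2_{-1,-1}(β=1.1625) via the finite sum:
Half-angle: c=0.835777, s=0.549069. N=√(1·6·1·6)=6.000000
k: max(0,(-1)−(-1))=0 … min(2+(-1),2−(-1))=1
  k=0: (−1)^0·6.0000/(6)·0.8358^4·0.5491^0 = +0.487935
  k=1: (−1)^1·6.0000/(2)·0.8358^2·0.5491^2 = -0.631766
d^2_{-1,-1}(1.1625) = +0.487935 -0.631766 = -0.143831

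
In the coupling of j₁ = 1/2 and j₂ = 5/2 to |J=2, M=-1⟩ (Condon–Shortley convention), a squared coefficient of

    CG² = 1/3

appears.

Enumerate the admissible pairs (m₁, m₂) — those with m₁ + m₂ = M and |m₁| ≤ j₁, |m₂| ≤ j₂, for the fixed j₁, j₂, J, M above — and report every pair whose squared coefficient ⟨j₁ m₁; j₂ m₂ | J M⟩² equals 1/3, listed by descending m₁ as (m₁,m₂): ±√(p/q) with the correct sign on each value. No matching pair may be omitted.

(-1/2,-1/2): −√(1/3)

Admissible pairs with m₁+m₂ = M = -1: (-1/2,-1/2), (1/2,-3/2)
  (m₁,m₂)=(1/2,-3/2): CG² = 2/3, CG = +√(2/3)
  (m₁,m₂)=(-1/2,-1/2): CG² = 1/3, CG = −√(1/3)   ← matches the target
Pairs with CG² = 1/3: (-1/2,-1/2): −√(1/3)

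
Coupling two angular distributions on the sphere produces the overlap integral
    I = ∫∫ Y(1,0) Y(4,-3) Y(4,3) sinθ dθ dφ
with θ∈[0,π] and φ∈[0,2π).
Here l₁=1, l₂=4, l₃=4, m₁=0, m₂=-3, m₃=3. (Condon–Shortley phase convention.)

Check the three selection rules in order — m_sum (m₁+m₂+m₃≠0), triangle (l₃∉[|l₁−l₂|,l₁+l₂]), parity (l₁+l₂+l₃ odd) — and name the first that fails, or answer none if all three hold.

azimuthal sum: 0 − 3 + 3 = 0  ✓
3 ≤ 4 ≤ 5 (triangle on l)  ✓
L = 1 + 4 + 4 = 9 (odd)  ✗

parity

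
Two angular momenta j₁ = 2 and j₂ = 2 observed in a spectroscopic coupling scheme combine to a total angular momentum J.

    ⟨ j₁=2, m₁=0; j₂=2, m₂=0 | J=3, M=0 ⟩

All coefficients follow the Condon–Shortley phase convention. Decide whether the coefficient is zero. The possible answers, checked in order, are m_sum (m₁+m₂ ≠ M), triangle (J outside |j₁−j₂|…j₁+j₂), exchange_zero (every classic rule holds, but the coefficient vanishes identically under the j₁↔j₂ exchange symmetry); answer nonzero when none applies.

m-sum: m₁+m₂ = 0+0 = 0, M = 0  ✓
triangle: |j₁−j₂| = 0 ≤ J = 3 ≤ j₁+j₂ = 4  ✓
exchange: j₁=j₂ and m₁=m₂, and (−1)^(j₁+j₂−J) = (−1)^1 = −1 forces ⟨j₁m₁;j₂m₂|JM⟩ = −⟨j₂m₂;j₁m₁|JM⟩ = −⟨j₁m₁;j₂m₂|JM⟩ ⇒ the coefficient vanishes identically
Racah sum check: Σ_k collapses to 0 ⇒ CG = 0

exchange_zero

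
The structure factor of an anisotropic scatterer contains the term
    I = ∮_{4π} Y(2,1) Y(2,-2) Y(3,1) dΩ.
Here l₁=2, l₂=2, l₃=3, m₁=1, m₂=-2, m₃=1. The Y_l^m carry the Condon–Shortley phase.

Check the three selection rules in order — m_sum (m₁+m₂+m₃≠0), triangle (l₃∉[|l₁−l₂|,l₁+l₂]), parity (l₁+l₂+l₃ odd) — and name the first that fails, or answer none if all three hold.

m₁+m₂+m₃ = 1 − 2 + 1 = 0  ✓
triangle: |2−2|=0 ≤ l₃=3 ≤ 2+2=4  ✓
parity: l₁+l₂+l₃ = 7 is odd  ✗

parity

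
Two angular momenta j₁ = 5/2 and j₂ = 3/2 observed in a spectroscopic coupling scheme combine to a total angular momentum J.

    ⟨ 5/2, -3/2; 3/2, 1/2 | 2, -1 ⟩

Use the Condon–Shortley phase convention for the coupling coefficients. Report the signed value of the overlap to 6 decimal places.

+√(1/42) ≈ +0.154303

j₁+j₂−J=2  J+j₁−j₂=3  J−j₁+j₂=1  j₁+j₂+J+1=7
(j₁±m₁, j₂±m₂, J±M) = (1,4,2,1,1,3)
P² = 24/7
sum k=1..2:
  [1] −1/6 = -1/6
  [2] +1/4 = 1/4
S = 1/12
C² = P²·S² = 1/42 ; C = +0.154303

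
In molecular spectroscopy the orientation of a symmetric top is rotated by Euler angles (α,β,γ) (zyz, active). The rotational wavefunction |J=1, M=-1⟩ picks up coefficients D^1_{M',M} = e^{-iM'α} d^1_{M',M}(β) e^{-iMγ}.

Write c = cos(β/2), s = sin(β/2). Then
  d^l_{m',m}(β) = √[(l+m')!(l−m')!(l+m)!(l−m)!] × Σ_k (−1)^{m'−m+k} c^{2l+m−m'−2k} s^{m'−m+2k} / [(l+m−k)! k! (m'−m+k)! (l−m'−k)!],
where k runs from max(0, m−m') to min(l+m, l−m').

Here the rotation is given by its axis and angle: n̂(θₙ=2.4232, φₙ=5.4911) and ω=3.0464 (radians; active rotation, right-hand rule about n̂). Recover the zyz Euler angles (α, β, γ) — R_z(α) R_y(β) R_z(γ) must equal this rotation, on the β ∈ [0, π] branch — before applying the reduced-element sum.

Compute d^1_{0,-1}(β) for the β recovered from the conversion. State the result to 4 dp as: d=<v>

d=-0.7006

Axis–angle → zyz. n̂ = (sinθₙcosφₙ, sinθₙsinφₙ, cosθₙ) = (+0.462278, -0.468502, -0.752865), ω = 3.0464.
R = I cosω + sinω [n̂]ₓ + (1−cosω) n̂n̂ᵀ gives
  R = [-0.569039, -0.360617, -0.739020; -0.503735, -0.557478, +0.659901; -0.649959, +0.747779, +0.135572]
β = atan2(√(R₁₃²+R₂₃²), R₃₃) = 1.434806; α = atan2(R₂₃, R₁₃) mod 2π = 2.412691; γ = atan2(R₃₂, −R₃₁) mod 2π = 0.855269
d^1_{0,-1}(β=1.4348) via the finite sum:
With c≡cos(β/2)=0.753516 and s≡sin(β/2)=0.657430, N=[1·1·1·2]^{1/2}=1.414214
The bounds max(0,m−m')=0 and min(l+m,l−m')=0 give 1 term
  k=0: (−1)^1·1.4142/(1)·0.7535^1·0.6574^1 = -0.700578
d^1_{0,-1}(1.4348) = -0.700578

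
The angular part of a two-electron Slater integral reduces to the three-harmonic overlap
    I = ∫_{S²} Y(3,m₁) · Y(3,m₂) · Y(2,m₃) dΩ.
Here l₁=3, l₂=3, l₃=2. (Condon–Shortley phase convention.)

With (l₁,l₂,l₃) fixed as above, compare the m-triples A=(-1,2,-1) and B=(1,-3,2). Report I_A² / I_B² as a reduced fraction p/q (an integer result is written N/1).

l's match ⇒ only the (l;m) 3-j factors differ between A and B.
A: triangle coeff Δ(3,3,2) = 1/3780; Σ_t [3,4]: t=3:−1/12 t=4:+1/48 = -1/16; (3j)²=1/28 [(3 3 2; -1 2 -1)], sign=+1
B: triangle coeff Δ(3,3,2) = 1/3780; Σ_t [0,0]: t=0:+1/96 = 1/96; (3j)²=1/42 [(3 3 2; 1 -3 2)], sign=+1
I_A²/I_B² = (1/28)/(1/42) = 3/2

3/2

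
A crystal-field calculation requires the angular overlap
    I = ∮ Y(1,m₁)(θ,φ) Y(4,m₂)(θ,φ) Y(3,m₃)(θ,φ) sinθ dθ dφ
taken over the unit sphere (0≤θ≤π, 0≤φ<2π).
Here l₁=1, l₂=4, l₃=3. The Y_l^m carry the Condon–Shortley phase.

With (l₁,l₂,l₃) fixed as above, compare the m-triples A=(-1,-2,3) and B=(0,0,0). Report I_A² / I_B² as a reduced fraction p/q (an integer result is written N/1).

Shared (l₁,l₂,l₃)=(1,4,3): N and (l;000)² cancel in I_A²/I_B².
A: Δ = 2!·0!·6!/9! = 1/252; Racah Σ t=2..2: t=2:+1/1440 = 1/1440; ⇒ 3j(1 4 3; -1 -2 3)² = 1/252, sgn +1
B: Δ = 2!·0!·6!/9! = 1/252; Racah Σ t=1..1: t=1:−1/36 = -1/36; ⇒ 3j(1 4 3; 0 0 0)² = 4/63, sgn +1
I_A²/I_B² = (1/252)/(4/63) = 1/16

1/16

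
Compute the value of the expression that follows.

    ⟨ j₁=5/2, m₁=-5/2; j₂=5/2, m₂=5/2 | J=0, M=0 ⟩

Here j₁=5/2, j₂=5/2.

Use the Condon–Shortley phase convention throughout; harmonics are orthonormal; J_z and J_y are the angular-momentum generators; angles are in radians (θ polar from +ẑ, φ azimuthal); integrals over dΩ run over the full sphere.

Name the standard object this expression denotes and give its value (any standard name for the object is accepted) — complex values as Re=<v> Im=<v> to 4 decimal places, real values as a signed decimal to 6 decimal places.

Clebsch–Gordan coefficient, −√(1/6) ≈ -0.408248

This is a Clebsch–Gordan (vector-coupling) coefficient.
triangle: 5!*0!*0!/6! = 120/720
(j±m)!: 0!*5!*5!*0!*0!*0! = 14400
prefactor² = (2J+1)*Δ*N² = 2400
  k=5: −1/(5!*0!*0!*0!*0!*0!) = -1/120
Σ = -1/120  ⇒  CG² = 2400*(-1/120)² = 1/6
CG = −√(1/6) = -0.408248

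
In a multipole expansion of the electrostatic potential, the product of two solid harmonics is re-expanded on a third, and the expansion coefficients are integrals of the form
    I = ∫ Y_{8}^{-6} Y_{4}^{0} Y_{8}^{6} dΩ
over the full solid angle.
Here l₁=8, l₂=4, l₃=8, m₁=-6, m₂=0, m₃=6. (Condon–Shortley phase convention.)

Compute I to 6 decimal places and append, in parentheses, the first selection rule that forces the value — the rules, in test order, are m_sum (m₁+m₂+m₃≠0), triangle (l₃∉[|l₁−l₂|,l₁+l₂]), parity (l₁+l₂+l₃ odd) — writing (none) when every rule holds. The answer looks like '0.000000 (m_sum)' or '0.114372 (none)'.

-0.133624 (none)

Rules hold: Σm=0, L=20 even, 4≤8≤12.
N = 17·9·17 = 2601
Δ = 4!·12!·4!/21! = 1/185175900
Racah Σ t=0..4: t=0:+1/557383680 t=1:−1/21772800 t=2:+1/8294400 t=3:−1/21772800 t=4:+1/557383680 = 1/30965760
⇒ 3j(8 4 8; 0 0 0)² = 36/4199, sgn +1
Racah Σ t=2..4: t=2:+1/7664025600 t=3:−1/1437004800 t=4:+1/4180377600 = -1/3065610240
⇒ 3j(8 4 8; -6 0 6)² = 13/1292, sgn -1
4πI² = N·(3j₀)²·(3jₘ)² = 81/361
I = -1·√(0.224377/4π) = -0.13362385
No selection rule forces the value: the integral is nonzero (none).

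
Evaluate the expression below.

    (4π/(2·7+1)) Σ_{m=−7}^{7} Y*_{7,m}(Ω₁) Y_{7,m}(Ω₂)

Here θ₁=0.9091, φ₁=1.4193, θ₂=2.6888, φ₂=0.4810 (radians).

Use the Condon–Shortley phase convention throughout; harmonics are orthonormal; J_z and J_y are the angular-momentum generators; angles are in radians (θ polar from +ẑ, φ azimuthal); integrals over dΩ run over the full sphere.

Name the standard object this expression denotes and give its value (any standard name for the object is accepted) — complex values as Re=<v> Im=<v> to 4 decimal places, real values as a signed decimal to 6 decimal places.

Legendre polynomial (addition theorem), +0.134964

This sum is the spherical-harmonic addition theorem: it equals the Legendre polynomial P_l(cos γ) of the angle γ between the two directions.
Summing Y*_{l m}(θ₁,φ₁)·Y_{l m}(θ₂,φ₂) over m ∈ [−7, 7]; prefactor 4π/(2·7+1) = 0.837758:
  m=-7: Y*=-0.08302 - 0.04647j  Y=-0.00149 + 0.00034j  product 0.00014 + 0.00004j
  m=-6: Y*=-0.17038 + 0.21871j  Y=0.01141 + 0.00298j  product -0.00260 + 0.00199j
  m=-5: Y*=0.30118 + 0.31848j  Y=-0.04143 - 0.03757j  product -0.00051 - 0.02451j
  m=-4: Y*=0.27402 - 0.18988j  Y=0.06281 + 0.17037j  product 0.04956 + 0.03476j
  m=-3: Y*=0.03659 + 0.07489j  Y=0.05092 - 0.39628j  product 0.03154 - 0.01069j
  m=-2: Y*=0.35106 - 0.10975j  Y=-0.30111 + 0.43192j  product -0.05830 + 0.18468j
  m=-1: Y*=-0.01143 - 0.07486j  Y=0.18142 - 0.09468j  product -0.00916 - 0.01250j
  m=+0: Y*=0.34543 + 0.00000j  Y=0.40461 + 0.00000j  product 0.13976 + 0.00000j
  m=+1: Y*=0.01143 - 0.07486j  Y=-0.18142 - 0.09468j  product -0.00916 + 0.01250j
  m=+2: Y*=0.35106 + 0.10975j  Y=-0.30111 - 0.43192j  product -0.05830 - 0.18468j
  m=+3: Y*=-0.03659 + 0.07489j  Y=-0.05092 - 0.39628j  product 0.03154 + 0.01069j
  m=+4: Y*=0.27402 + 0.18988j  Y=0.06281 - 0.17037j  product 0.04956 - 0.03476j
  m=+5: Y*=-0.30118 + 0.31848j  Y=0.04143 - 0.03757j  product -0.00051 + 0.02451j
  m=+6: Y*=-0.17038 - 0.21871j  Y=0.01141 - 0.00298j  product -0.00260 - 0.00199j
  m=+7: Y*=0.08302 - 0.04647j  Y=0.00149 + 0.00034j  product 0.00014 - 0.00004j
Total Σ_m = 0.16110 + 0.00000j. Multiply by 0.837758: 0.13496 + 0.00000j. P_7(cos γ) = 0.134964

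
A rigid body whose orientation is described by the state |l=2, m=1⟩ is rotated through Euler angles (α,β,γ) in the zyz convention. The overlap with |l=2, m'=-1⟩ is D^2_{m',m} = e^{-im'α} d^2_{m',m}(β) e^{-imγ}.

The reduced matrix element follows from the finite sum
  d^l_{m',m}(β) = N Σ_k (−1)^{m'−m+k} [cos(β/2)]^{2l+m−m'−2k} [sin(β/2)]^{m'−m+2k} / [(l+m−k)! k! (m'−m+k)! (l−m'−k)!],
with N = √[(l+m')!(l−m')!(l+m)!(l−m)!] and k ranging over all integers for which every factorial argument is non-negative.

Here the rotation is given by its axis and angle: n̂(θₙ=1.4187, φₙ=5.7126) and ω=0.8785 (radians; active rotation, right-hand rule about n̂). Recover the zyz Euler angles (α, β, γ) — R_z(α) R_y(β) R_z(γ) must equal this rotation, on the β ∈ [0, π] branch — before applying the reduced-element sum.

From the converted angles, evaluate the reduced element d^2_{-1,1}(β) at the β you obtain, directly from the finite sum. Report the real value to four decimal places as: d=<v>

d=0.4052

Axis–angle → zyz. n̂ = (sinθₙcosφₙ, sinθₙsinφₙ, cosθₙ) = (+0.831869, -0.533889, +0.151511), ω = 0.8785.
R = I cosω + sinω [n̂]ₓ + (1−cosω) n̂n̂ᵀ gives
  R = [+0.888601, -0.277268, -0.365392; -0.044007, +0.741403, -0.669616; +0.456565, +0.611101, +0.646609]
β = atan2(√(R₁₃²+R₂₃²), R₃₃) = 0.867665; α = atan2(R₂₃, R₁₃) mod 2π = 4.212873; γ = atan2(R₃₂, −R₃₁) mod 2π = 2.212451
d^2_{-1,1}(β=0.8677) via the finite sum:
Half-angle: c=0.907361, s=0.420351. N=√(1·6·6·1)=6.000000
The bounds max(0,m−m')=2 and min(l+m,l−m')=3 give 2 terms
  k=2: (−1)^0·6.0000/(2)·0.9074^2·0.4204^2 = +0.436422
  k=3: (−1)^1·6.0000/(6)·0.9074^0·0.4204^4 = -0.031221
d^2_{-1,1}(0.8677) = +0.436422 -0.031221 = +0.405201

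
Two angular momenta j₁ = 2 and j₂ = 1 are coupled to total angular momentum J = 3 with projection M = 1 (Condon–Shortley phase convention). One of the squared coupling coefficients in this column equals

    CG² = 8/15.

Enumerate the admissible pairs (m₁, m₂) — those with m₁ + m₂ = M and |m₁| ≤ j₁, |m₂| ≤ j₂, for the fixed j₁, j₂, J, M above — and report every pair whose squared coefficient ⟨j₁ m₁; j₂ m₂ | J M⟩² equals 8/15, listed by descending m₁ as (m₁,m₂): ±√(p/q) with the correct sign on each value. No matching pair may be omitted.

(1,0): +√(8/15)

Admissible pairs with m₁+m₂ = M = 1: (0,1), (1,0), (2,-1)
  (m₁,m₂)=(2,-1): CG² = 1/15, CG = +√(1/15)
  (m₁,m₂)=(1,0): CG² = 8/15, CG = +√(8/15)   ← matches the target
  (m₁,m₂)=(0,1): CG² = 2/5, CG = +√(2/5)
Pairs with CG² = 8/15: (1,0): +√(8/15)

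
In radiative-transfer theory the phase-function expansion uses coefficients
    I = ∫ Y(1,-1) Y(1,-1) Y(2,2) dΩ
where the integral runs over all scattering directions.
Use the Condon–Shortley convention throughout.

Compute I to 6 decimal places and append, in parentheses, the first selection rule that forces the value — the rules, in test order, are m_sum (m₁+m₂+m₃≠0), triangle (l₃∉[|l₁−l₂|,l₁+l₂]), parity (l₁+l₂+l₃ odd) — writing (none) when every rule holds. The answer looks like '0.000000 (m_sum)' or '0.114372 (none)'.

Rules hold: Σm=0, L=4 even, 0≤2≤2.
N = 3·3·5 = 45
Δ = 0!·2!·2!/5! = 1/30
Racah Σ t=0..0: t=0:+1/1 = 1/1
⇒ 3j(1 1 2; 0 0 0)² = 2/15, sgn +1
Racah Σ t=0..0: t=0:+1/4 = 1/4
⇒ 3j(1 1 2; -1 -1 2)² = 1/5, sgn +1
4πI² = N·(3j₀)²·(3jₘ)² = 6/5
I = +1·√(1.2/4π) = 0.30901936
No selection rule forces the value: the integral is nonzero (none).

0.309019 (none)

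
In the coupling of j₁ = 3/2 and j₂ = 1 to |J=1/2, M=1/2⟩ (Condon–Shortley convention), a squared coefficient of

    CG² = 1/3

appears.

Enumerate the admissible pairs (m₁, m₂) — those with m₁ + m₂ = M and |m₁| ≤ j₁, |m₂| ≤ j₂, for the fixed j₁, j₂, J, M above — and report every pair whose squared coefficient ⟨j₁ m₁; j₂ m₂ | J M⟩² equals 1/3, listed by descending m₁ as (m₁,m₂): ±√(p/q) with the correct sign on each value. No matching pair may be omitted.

(1/2,0): −√(1/3)

Admissible pairs with m₁+m₂ = M = 1/2: (-1/2,1), (1/2,0), (3/2,-1)
  (m₁,m₂)=(3/2,-1): CG² = 1/2, CG = +√(1/2)
  (m₁,m₂)=(1/2,0): CG² = 1/3, CG = −√(1/3)   ← matches the target
  (m₁,m₂)=(-1/2,1): CG² = 1/6, CG = +√(1/6)
Pairs with CG² = 1/3: (1/2,0): −√(1/3)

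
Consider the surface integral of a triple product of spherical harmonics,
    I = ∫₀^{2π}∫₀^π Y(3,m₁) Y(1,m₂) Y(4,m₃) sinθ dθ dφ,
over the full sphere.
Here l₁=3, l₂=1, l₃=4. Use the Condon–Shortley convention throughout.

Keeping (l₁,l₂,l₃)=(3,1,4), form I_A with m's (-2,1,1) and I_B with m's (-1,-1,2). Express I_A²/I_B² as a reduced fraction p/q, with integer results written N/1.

1/5

Same 3,1,4: normalisation and zero-m 3j drop out of the ratio.
A: Δ: 0! 6! 2! / 9! → 1/252; sum: t=0:+1/240 = 1/240; 3j²(3 1 4; -2 1 1) = Δ·Π!·Σ² = 1/84  (sign -1)
B: Δ: 0! 6! 2! / 9! → 1/252; sum: t=0:+1/96 = 1/96; 3j²(3 1 4; -1 -1 2) = Δ·Π!·Σ² = 5/84  (sign +1)
I_A²/I_B² = (1/84)/(5/84) = 1/5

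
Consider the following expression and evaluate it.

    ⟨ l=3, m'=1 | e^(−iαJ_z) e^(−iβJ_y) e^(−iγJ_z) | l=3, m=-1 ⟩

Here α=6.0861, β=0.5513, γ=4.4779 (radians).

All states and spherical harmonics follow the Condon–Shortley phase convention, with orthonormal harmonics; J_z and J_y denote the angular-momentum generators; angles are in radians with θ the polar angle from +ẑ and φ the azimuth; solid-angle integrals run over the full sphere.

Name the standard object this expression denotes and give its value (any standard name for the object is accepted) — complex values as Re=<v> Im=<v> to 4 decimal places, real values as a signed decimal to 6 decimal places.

Wigner D-matrix element, Re=-0.0127 Im=-0.3406

This is a Wigner D-matrix element — the rotation-matrix element ⟨l m'| R(α,β,γ) |l m⟩ in the angular-momentum basis.
First d^3_{1,-1}(β=0.5513), then the phase factors e^{-i(1)α} and e^{-i(-1)γ}:
With c≡cos(β/2)=0.962248 and s≡sin(β/2)=0.272172, N=[24·2·2·24]^{1/2}=48.000000
k: max(0,(-1)−(1))=0 … min(3+(-1),3−(1))=2
  k=0: (−1)^2·48.0000/(8)·0.9622^4·0.2722^2 = +0.381056
  k=1: (−1)^3·48.0000/(6)·0.9622^2·0.2722^4 = -0.040648
  k=2: (−1)^4·48.0000/(48)·0.9622^0·0.2722^6 = +0.000407
d^3_{1,-1}(0.5513) = +0.381056 -0.040648 +0.000407 = +0.340814
D = (+0.980641+0.195812i)·(+0.340814)·(-0.232346-0.972633i) = -0.012745-0.340576i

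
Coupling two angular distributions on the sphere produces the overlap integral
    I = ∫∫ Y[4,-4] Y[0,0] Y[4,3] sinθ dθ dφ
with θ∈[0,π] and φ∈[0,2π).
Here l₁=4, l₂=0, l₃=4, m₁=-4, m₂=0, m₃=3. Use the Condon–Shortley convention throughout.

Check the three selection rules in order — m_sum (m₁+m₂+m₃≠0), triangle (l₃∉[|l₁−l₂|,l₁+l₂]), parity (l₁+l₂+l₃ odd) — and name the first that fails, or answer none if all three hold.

m_sum

azimuthal sum: -4 + 0 + 3 = -1  ✗
4 ≤ 4 ≤ 4 (triangle on l)
L = 4 + 0 + 4 = 8 (even)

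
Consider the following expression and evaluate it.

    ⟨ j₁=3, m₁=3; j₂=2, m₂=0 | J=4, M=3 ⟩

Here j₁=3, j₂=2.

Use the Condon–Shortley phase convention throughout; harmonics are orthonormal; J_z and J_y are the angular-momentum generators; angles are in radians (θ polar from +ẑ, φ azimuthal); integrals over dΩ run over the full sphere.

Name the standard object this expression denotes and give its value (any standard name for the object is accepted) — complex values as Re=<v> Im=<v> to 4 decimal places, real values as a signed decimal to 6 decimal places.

This is a Clebsch–Gordan (vector-coupling) coefficient.
j₁+j₂−J=1  J+j₁−j₂=5  J−j₁+j₂=3  j₁+j₂+J+1=10
(j₁±m₁, j₂±m₂, J±M) = (6,0,2,2,7,1)
P² = 25920
sum k=0..0:
  [0] +1/240 = 1/240
S = 1/240
C² = P²·S² = 9/20 ; C = +0.670820

Clebsch–Gordan coefficient, +√(9/20) ≈ +0.670820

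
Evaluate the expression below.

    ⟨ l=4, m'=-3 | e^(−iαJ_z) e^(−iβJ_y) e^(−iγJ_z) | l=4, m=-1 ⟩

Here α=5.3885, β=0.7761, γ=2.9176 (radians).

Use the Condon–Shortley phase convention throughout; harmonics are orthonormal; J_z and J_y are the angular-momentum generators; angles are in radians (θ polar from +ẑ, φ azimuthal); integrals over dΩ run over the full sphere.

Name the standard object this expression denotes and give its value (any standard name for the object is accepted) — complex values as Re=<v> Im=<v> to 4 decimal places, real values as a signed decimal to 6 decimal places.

Wigner D-matrix element, Re=0.5018 Im=0.1194

This is a Wigner D-matrix element — the rotation-matrix element ⟨l m'| R(α,β,γ) |l m⟩ in the angular-momentum basis.
Split into d^4_{-3,-1}(β=0.7761) × two z-phases.
With c≡cos(β/2)=0.925649 and s≡sin(β/2)=0.378384, N=[1·5040·6·120]^{1/2}=1904.940944
k∈{2,3} keeps every argument non-negative
  k=2: (−1)^0·1904.9409/(240)·0.9256^6·0.3784^2 = +0.714847
  k=3: (−1)^1·1904.9409/(144)·0.9256^4·0.3784^4 = -0.199084
d^4_{-3,-1}(0.7761) = +0.714847 -0.199084 = +0.515764
Phases: e^{-i·(-3)·5.3885}=-0.897143-0.441740i, e^{-i·(-1)·2.9176}=-0.975018+0.222124i ⇒ D=+0.501762+0.119362i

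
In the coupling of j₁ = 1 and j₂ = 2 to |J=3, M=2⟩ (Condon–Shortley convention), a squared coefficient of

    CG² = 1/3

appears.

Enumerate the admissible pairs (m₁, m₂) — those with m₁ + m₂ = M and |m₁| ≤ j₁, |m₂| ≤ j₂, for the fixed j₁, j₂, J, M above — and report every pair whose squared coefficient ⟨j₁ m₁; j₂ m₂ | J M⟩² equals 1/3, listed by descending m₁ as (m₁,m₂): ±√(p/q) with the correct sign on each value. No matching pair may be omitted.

(0,2): +√(1/3)

Admissible pairs with m₁+m₂ = M = 2: (0,2), (1,1)
  (m₁,m₂)=(1,1): CG² = 2/3, CG = +√(2/3)
  (m₁,m₂)=(0,2): CG² = 1/3, CG = +√(1/3)   ← matches the target
Pairs with CG² = 1/3: (0,2): +√(1/3)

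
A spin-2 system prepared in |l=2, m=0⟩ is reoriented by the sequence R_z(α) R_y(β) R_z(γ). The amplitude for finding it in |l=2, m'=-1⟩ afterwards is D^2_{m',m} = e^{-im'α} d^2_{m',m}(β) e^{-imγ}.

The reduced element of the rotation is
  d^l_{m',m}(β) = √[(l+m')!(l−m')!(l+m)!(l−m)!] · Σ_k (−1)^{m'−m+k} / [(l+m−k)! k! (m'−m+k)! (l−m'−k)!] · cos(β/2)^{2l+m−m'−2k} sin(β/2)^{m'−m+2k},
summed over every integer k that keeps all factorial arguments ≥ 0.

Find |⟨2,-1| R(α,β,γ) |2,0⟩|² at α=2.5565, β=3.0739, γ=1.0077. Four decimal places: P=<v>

First d^2_{-1,0}(β=3.0739), then the phase factors e^{-i(-1)α} and e^{-i(0)γ}:
Half-angle: c=0.033840, s=0.999427. N=√(1·6·2·2)=4.898979
k: max(0,(0)−(-1))=1 … min(2+(0),2−(-1))=2
  k=1: (−1)^0·4.8990/(2)·0.0338^3·0.9994^1 = +0.000095
  k=2: (−1)^1·4.8990/(2)·0.0338^1·0.9994^3 = -0.082748
d^2_{-1,0}(3.0739) = +0.000095 -0.082748 = -0.082653
|D^2_{-1,0}|² = |d^2_{-1,0}(β)|² = (-0.082653)² = 0.006832 (the z-rotation phases have unit modulus)

P=0.0068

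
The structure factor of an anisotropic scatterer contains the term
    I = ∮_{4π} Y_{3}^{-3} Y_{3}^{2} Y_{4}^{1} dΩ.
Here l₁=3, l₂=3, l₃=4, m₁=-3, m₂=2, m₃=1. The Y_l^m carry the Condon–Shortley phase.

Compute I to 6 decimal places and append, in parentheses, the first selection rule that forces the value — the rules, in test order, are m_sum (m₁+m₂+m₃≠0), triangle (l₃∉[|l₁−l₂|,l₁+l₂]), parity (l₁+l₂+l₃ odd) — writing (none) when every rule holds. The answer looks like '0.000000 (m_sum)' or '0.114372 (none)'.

0.140463 (none)

m-sum 0 ✓  L=10 even ✓  0≤4≤6 ✓
Π(2lᵢ+1) = 7×7×9 = 441
triangle coeff Δ(3,3,4) = 1/34650
Σ_t [0,2]: t=0:+1/72 t=1:−1/16 t=2:+1/72 = -5/144
(3j)²=2/77 [(3 3 4; 0 0 0)], sign=-1
Σ_t [2,2]: t=2:+1/288 = 1/288
(3j)²=5/231 [(3 3 4; -3 2 1)], sign=-1
⇒ 4πI² = 30/121
I = (+1)√(30/121/(4π)) = 0.14046335
No selection rule forces the value: the integral is nonzero (none).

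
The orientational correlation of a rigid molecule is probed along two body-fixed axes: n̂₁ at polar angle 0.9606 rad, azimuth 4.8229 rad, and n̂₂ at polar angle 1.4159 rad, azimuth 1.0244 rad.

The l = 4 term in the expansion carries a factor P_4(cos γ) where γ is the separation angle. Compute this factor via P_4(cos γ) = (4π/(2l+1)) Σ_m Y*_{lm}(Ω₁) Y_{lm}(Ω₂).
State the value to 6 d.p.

Summing Y*_{l m}(θ₁,φ₁)·Y_{l m}(θ₂,φ₂) over m ∈ [−4, 4]; prefactor 4π/(2·4+1) = 1.396263:
  [-4]  conj(Y_{4,-4})(Ω₁) = +0.180438+0.085397i ; Y_{4,-4}(Ω₂) = -0.243241+0.344499i ; Δ = -0.073309+0.041388i
  [-3]  conj(Y_{4,-3})(Ω₁) = -0.128502+0.373295i ; Y_{4,-3}(Ω₂) = -0.185816-0.012728i ; Δ = +0.028629-0.067729i
  [-2]  conj(Y_{4,-2})(Ω₁) = -0.284655-0.063960i ; Y_{4,-2}(Ω₂) = +0.125192+0.241648i ; Δ = -0.020181-0.076794i
  [-1]  conj(Y_{4,-1})(Ω₁) = -0.017188+0.154895i ; Y_{4,-1}(Ω₂) = -0.106169+0.174575i ; Δ = -0.025216-0.019446i
  [+0]  conj(Y_{4,0})(Ω₁) = -0.325513-0.000000i ; Y_{4,0}(Ω₂) = +0.243918+0.000000i ; Δ = -0.079398-0.000000i
  [+1]  conj(Y_{4,1})(Ω₁) = +0.017188+0.154895i ; Y_{4,1}(Ω₂) = +0.106169+0.174575i ; Δ = -0.025216+0.019446i
  [+2]  conj(Y_{4,2})(Ω₁) = -0.284655+0.063960i ; Y_{4,2}(Ω₂) = +0.125192-0.241648i ; Δ = -0.020181+0.076794i
  [+3]  conj(Y_{4,3})(Ω₁) = +0.128502+0.373295i ; Y_{4,3}(Ω₂) = +0.185816-0.012728i ; Δ = +0.028629+0.067729i
  [+4]  conj(Y_{4,4})(Ω₁) = +0.180438-0.085397i ; Y_{4,4}(Ω₂) = -0.243241-0.344499i ; Δ = -0.073309-0.041388i
Accumulated sum -0.259552+0.000000i; after 4π/(2l+1) scaling, -0.362402+0.000000i ⇒ P_4 = -0.362402

-0.362402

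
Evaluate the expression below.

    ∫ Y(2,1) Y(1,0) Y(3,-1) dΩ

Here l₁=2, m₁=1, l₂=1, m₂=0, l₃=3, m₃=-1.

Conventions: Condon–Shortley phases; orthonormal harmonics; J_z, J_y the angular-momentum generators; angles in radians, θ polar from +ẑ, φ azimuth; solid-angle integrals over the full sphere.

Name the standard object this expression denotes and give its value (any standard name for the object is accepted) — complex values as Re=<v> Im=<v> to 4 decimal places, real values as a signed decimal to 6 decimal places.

Gaunt coefficient, -0.233597

This is a Gaunt coefficient — the integral of a triple product of spherical harmonics over the sphere.
Checks pass: Σm=0; 6 even; l₃=3∈[1,3].
(2·2+1)(2·1+1)(2·3+1) = 105
Δ: 0! 4! 2! / 7! → 1/105
sum: t=0:+1/4 = 1/4
3j²(2 1 3; 0 0 0) = Δ·Π!·Σ² = 3/35  (sign -1)
sum: t=0:+1/6 = 1/6
3j²(2 1 3; 1 0 -1) = Δ·Π!·Σ² = 8/105  (sign +1)
combine: 4πI² = 105·3/35·8/105 = 24/35
take √, sign -1: I = -0.23359668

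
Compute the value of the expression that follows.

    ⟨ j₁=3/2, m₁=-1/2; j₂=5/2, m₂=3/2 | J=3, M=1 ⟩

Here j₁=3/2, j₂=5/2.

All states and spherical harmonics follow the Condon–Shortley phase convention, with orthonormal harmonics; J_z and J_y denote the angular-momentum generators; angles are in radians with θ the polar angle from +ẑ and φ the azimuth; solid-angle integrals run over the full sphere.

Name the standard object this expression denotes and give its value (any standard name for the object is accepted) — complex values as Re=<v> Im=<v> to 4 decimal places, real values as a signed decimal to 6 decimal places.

Clebsch–Gordan coefficient, −√(49/120) ≈ -0.639010

This is a Clebsch–Gordan (vector-coupling) coefficient.
triangle: 1!×2!×4!/8! = 48/40320
(j±m)!: 1!×2!×4!×1!×4!×2! = 2304
prefactor² = (2J+1)×Δ×N² = 96/5
  k=0: +1/(0!×1!×2!×4!×0!×0!) = 1/48
  k=1: −1/(1!×0!×1!×3!×1!×1!) = -1/6
Σ = -7/48  ⇒  CG² = 96/5×(-7/48)² = 49/120
CG = −√(49/120) = -0.639010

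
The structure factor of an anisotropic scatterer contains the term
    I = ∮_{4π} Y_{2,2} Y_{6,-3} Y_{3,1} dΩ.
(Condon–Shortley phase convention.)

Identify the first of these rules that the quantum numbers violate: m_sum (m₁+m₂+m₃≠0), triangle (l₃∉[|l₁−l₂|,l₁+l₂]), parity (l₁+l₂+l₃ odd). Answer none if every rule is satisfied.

triangle

azimuthal sum: 2 − 3 + 1 = 0  ✓
l₃ must lie in [4,8]; have l₃=3  ✗
L = 2 + 6 + 3 = 11 (odd)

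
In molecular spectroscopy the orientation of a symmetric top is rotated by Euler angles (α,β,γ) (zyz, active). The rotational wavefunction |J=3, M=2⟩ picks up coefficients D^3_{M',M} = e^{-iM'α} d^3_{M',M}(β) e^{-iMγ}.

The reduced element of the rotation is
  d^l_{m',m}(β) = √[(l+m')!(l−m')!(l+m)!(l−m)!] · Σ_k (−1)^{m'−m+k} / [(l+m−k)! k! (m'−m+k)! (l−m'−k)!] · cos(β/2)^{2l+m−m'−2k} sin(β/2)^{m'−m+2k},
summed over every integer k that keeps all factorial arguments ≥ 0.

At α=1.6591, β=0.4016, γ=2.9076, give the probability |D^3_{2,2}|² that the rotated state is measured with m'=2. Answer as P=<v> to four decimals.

P=0.4927

Split into d^3_{2,2}(β=0.4016) × two z-phases.
Half-angle: c=0.979907, s=0.199453. N=√(120·1·120·1)=120.000000
The bounds max(0,m−m')=0 and min(l+m,l−m')=1 give 2 terms
  k=0: (−1)^0·120.0000/(120)·0.9799^6·0.1995^0 = +0.885340
  k=1: (−1)^1·120.0000/(24)·0.9799^4·0.1995^2 = -0.183397
d^3_{2,2}(0.4016) = +0.885340 -0.183397 = +0.701943
|D^3_{2,2}|² = |d^3_{2,2}(β)|² = (+0.701943)² = 0.492724 (the z-rotation phases have unit modulus)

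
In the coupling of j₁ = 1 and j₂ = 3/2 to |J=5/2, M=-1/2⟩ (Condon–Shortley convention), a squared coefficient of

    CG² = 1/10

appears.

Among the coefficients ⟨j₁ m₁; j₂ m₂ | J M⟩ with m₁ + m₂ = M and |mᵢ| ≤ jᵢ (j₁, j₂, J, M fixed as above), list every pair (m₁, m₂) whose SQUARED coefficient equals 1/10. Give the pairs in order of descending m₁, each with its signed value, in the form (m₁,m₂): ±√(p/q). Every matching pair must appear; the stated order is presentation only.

(1,-3/2): +√(1/10)

Admissible pairs with m₁+m₂ = M = -1/2: (-1,1/2), (0,-1/2), (1,-3/2)
  (m₁,m₂)=(1,-3/2): CG² = 1/10, CG = +√(1/10)   ← matches the target
  (m₁,m₂)=(0,-1/2): CG² = 3/5, CG = +√(3/5)
  (m₁,m₂)=(-1,1/2): CG² = 3/10, CG = +√(3/10)
Pairs with CG² = 1/10: (1,-3/2): +√(1/10)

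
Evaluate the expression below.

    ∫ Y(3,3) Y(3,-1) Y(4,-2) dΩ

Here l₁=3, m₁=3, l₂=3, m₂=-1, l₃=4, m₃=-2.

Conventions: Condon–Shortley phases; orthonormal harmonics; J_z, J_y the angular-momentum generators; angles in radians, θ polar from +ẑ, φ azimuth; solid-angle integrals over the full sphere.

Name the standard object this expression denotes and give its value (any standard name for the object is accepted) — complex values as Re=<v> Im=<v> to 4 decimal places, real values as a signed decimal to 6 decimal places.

This is a Gaunt coefficient — the integral of a triple product of spherical harmonics over the sphere.
Rules hold: Σm=0, L=10 even, 0≤4≤6.
N = 7·7·9 = 441
Δ = 2!·4!·4!/11! = 1/34650
Racah Σ t=0..2: t=0:+1/72 t=1:−1/16 t=2:+1/72 = -5/144
⇒ 3j(3 3 4; 0 0 0)² = 2/77, sgn -1
Racah Σ t=0..0: t=0:+1/192 = 1/192
⇒ 3j(3 3 4; 3 -1 -2)² = 3/77, sgn +1
4πI² = N·(3j₀)²·(3jₘ)² = 54/121
I = -1·√(0.446281/4π) = -0.18845135

Gaunt coefficient, -0.188451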